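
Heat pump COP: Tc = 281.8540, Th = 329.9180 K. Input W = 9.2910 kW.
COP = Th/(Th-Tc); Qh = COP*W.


COP = 329.9180 / 48.0640 = 6.8641
Qh = 6.8641 * 9.2910 = 63.7747 kW

COP = 6.8641, Qh = 63.7747 kW


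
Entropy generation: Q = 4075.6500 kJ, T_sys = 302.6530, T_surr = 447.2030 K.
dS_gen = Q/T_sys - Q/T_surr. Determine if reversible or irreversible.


dS_sys = 4075.6500/302.6530 = 13.4664 kJ/K
dS_surr = -4075.6500/447.2030 = -9.1136 kJ/K
dS_gen = 13.4664 - 9.1136 = 4.3528 kJ/K (irreversible)

dS_gen = 4.3528 kJ/K, irreversible


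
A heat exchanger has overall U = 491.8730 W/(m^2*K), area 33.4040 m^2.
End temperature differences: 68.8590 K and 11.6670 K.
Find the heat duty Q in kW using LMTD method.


LMTD = 32.2155 K
Q = 491.8730 * 33.4040 * 32.2155 = 529316.9771 W = 529.3170 kW

529.3170 kW


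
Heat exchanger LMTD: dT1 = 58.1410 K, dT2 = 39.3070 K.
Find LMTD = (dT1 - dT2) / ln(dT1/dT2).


dT1/dT2 = 1.4792
ln(dT1/dT2) = 0.3915
LMTD = 18.8340 / 0.3915 = 48.1112 K

48.1112 K


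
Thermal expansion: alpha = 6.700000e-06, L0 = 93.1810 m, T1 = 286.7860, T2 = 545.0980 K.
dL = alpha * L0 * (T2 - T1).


dT = 258.3120 K
dL = 6.700000e-06 * 93.1810 * 258.3120 = 0.161267 m
L_final = 93.342267 m

dL = 0.161267 m


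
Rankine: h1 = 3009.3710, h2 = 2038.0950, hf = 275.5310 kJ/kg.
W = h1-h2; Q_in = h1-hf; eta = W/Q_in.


W = 971.2760 kJ/kg
Q_in = 2733.8400 kJ/kg
eta = 0.3553 = 35.5279%

eta = 35.5279%


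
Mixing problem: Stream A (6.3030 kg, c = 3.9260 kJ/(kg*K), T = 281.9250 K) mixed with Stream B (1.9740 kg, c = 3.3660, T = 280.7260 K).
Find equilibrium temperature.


num = 8841.6765
den = 31.3901
Tf = 281.6712 K

281.6712 K


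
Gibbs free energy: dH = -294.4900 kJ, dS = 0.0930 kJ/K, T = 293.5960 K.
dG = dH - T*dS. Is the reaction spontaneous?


T*dS = 293.5960 * 0.0930 = 27.3044 kJ
dG = -294.4900 - 27.3044 = -321.7944 kJ (spontaneous)

dG = -321.7944 kJ, spontaneous


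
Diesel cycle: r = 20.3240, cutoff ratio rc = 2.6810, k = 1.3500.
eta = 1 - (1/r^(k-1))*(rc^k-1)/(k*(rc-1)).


r^(k-1) = 2.8695
rc^k = 3.7862
eta = 0.5721 = 57.2138%

57.2138%


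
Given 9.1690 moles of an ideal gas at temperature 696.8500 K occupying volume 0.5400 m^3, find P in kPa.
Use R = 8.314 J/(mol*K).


P = nRT/V = 9.1690 * 8.314 * 696.8500 / 0.5400
= 53121.6183 / 0.5400 = 98373.3673 Pa = 98.3734 kPa

98.3734 kPa


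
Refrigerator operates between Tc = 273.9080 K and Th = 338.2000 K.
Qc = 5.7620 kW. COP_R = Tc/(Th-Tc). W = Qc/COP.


COP = 273.9080 / 64.2920 = 4.2604
W = 5.7620 / 4.2604 = 1.3525 kW

COP = 4.2604, W = 1.3525 kW


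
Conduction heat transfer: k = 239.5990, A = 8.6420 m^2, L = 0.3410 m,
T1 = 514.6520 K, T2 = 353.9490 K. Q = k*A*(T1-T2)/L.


dT = 160.7030 K
Q = 239.5990 * 8.6420 * 160.7030 / 0.3410 = 975818.0977 W

975818.0977 W


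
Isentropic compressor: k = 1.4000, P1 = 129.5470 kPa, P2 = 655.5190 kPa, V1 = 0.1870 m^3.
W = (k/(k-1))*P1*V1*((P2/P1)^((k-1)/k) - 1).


(k-1)/k = 0.2857
(P2/P1)^exp = 1.5892
W = 3.5000 * 129.5470 * 0.1870 * (1.5892 - 1) = 49.9603 kJ

49.9603 kJ


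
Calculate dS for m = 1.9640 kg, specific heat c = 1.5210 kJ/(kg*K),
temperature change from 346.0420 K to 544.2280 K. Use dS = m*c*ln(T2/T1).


T2/T1 = 1.5727
ln(T2/T1) = 0.4528
dS = 1.9640 * 1.5210 * 0.4528 = 1.3526 kJ/K

1.3526 kJ/K


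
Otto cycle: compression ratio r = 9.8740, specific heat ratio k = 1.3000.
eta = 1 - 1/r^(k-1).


r^(k-1) = 1.9877
eta = 1 - 1/1.9877 = 0.4969 = 49.6903%

49.6903%


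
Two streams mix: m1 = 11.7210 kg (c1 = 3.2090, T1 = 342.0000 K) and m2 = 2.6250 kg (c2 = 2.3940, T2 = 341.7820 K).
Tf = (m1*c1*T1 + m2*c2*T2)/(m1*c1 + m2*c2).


num = 15011.3832
den = 43.8969
Tf = 341.9688 K

341.9688 K


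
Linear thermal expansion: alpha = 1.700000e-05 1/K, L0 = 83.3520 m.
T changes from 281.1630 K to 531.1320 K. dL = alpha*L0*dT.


dT = 249.9690 K
dL = 1.700000e-05 * 83.3520 * 249.9690 = 0.354202 m
L_final = 83.706202 m

dL = 0.354202 m


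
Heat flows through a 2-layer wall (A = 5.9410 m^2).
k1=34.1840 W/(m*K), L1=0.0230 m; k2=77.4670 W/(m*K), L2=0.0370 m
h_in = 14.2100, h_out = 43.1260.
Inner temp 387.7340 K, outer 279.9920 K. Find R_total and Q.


R_conv_in = 1/(14.2100*5.9410) = 0.0118
R_1 = 0.0230/(34.1840*5.9410) = 0.0001
R_2 = 0.0370/(77.4670*5.9410) = 8.0394e-05
R_conv_out = 1/(43.1260*5.9410) = 0.0039
R_total = 0.0159 K/W
Q = 107.7420 / 0.0159 = 6758.3830 W

R_total = 0.0159 K/W, Q = 6758.3830 W


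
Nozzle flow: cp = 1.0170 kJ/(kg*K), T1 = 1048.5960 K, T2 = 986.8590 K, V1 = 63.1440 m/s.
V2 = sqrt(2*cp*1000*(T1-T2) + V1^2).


dT = 61.7370 K
2*cp*1000*dT = 125573.0580
V1^2 = 3987.1647
V2 = sqrt(129560.2227) = 359.9447 m/s

359.9447 m/s


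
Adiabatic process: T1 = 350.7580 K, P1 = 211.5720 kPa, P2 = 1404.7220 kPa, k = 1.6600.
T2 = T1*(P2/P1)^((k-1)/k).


(k-1)/k = 0.3976
(P2/P1)^exp = 2.1226
T2 = 350.7580 * 2.1226 = 744.5252 K

744.5252 K


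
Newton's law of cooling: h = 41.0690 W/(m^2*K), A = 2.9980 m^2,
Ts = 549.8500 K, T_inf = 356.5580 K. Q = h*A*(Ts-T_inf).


dT = 193.2920 K
Q = 41.0690 * 2.9980 * 193.2920 = 23799.0508 W

23799.0508 W


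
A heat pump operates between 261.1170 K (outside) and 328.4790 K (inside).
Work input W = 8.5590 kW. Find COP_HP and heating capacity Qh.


COP = 328.4790 / 67.3620 = 4.8763
Qh = 4.8763 * 8.5590 = 41.7365 kW

COP = 4.8763, Qh = 41.7365 kW


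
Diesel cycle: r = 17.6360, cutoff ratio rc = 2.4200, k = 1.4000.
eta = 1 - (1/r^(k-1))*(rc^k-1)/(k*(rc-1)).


r^(k-1) = 3.1518
rc^k = 3.4462
eta = 0.6096 = 60.9594%

60.9594%


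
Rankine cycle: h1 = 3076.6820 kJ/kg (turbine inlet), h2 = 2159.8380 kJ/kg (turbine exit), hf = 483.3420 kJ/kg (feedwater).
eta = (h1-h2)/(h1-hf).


W = 916.8440 kJ/kg
Q_in = 2593.3400 kJ/kg
eta = 0.3535 = 35.3538%

eta = 35.3538%


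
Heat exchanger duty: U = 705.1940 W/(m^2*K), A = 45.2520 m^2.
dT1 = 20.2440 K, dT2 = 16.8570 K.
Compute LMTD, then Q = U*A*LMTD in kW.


LMTD = 18.4989 K
Q = 705.1940 * 45.2520 * 18.4989 = 590324.9534 W = 590.3250 kW

590.3250 kW


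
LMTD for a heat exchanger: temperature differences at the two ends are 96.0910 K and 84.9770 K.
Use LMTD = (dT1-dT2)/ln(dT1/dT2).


dT1/dT2 = 1.1308
ln(dT1/dT2) = 0.1229
LMTD = 11.1140 / 0.1229 = 90.4202 K

90.4202 K


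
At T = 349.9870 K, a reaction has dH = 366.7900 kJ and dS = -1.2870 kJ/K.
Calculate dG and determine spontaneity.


T*dS = 349.9870 * -1.2870 = -450.4333 kJ
dG = 366.7900 + 450.4333 = 817.2233 kJ (non-spontaneous)

dG = 817.2233 kJ, non-spontaneous


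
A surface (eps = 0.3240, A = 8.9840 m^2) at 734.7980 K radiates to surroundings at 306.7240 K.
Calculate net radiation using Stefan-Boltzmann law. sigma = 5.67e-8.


T^4 = 2.9152e+11
Tsurr^4 = 8.8510e+09
Q = 0.3240 * 5.67e-8 * 8.9840 * 2.8267e+11 = 46653.0082 W

46653.0082 W


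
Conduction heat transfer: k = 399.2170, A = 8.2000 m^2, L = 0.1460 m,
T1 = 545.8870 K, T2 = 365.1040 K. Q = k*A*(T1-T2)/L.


dT = 180.7830 K
Q = 399.2170 * 8.2000 * 180.7830 / 0.1460 = 4053476.0594 W

4053476.0594 W


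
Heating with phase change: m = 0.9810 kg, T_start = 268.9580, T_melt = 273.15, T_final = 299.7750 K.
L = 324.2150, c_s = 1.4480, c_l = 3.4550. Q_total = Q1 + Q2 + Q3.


Q1 (sensible, solid) = 0.9810 * 1.4480 * 4.1920 = 5.9547 kJ
Q2 (latent) = 0.9810 * 324.2150 = 318.0549 kJ
Q3 (sensible, liquid) = 0.9810 * 3.4550 * 26.6250 = 90.2416 kJ
Q_total = 414.2512 kJ

414.2512 kJ


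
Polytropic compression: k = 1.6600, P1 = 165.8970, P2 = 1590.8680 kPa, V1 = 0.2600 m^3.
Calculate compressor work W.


(k-1)/k = 0.3976
(P2/P1)^exp = 2.4567
W = 2.5152 * 165.8970 * 0.2600 * (2.4567 - 1) = 158.0326 kJ

158.0326 kJ


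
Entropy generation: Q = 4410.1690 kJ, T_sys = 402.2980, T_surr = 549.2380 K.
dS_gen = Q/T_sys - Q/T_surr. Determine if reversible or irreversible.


dS_sys = 4410.1690/402.2980 = 10.9624 kJ/K
dS_surr = -4410.1690/549.2380 = -8.0296 kJ/K
dS_gen = 10.9624 - 8.0296 = 2.9328 kJ/K (irreversible)

dS_gen = 2.9328 kJ/K, irreversible


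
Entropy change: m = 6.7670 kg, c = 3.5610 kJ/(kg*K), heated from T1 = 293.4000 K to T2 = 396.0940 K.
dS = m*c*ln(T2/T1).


T2/T1 = 1.3500
ln(T2/T1) = 0.3001
dS = 6.7670 * 3.5610 * 0.3001 = 7.2319 kJ/K

7.2319 kJ/K


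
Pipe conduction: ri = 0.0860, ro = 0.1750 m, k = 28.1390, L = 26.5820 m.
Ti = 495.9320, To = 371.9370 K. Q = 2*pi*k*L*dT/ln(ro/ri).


dT = 123.9950 K
ln(ro/ri) = 0.7104
Q = 2*pi*28.1390*26.5820*123.9950 / 0.7104 = 820264.1996 W

820264.1996 W


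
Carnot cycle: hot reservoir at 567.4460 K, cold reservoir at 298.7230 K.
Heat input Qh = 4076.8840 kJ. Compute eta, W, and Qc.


eta = 1 - 298.7230/567.4460 = 0.4736
W = 0.4736 * 4076.8840 = 1930.6727 kJ
Qc = 4076.8840 - 1930.6727 = 2146.2113 kJ

eta = 47.3566%, W = 1930.6727 kJ, Qc = 2146.2113 kJ


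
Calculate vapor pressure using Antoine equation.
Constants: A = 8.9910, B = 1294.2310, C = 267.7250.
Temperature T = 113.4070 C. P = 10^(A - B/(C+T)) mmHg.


C+T = 381.1320
B/(C+T) = 3.3958
log10(P) = 8.9910 - 3.3958 = 5.5952
P = 10^5.5952 = 393771.9022 mmHg

393771.9022 mmHg


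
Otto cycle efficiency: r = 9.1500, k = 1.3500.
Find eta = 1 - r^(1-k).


r^(k-1) = 2.1702
eta = 1 - 1/2.1702 = 0.5392 = 53.9210%

53.9210%


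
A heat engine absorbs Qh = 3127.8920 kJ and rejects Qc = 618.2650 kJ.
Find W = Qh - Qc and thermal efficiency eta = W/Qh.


W = 3127.8920 - 618.2650 = 2509.6270 kJ
eta = 2509.6270 / 3127.8920 = 0.8023 = 80.2338%

W = 2509.6270 kJ, eta = 80.2338%


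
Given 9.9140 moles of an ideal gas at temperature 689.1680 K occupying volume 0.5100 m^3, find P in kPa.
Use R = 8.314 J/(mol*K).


P = nRT/V = 9.9140 * 8.314 * 689.1680 / 0.5100
= 56804.6696 / 0.5100 = 111381.7052 Pa = 111.3817 kPa

111.3817 kPa


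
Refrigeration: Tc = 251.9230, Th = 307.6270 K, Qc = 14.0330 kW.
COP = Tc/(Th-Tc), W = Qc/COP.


COP = 251.9230 / 55.7040 = 4.5225
W = 14.0330 / 4.5225 = 3.1029 kW

COP = 4.5225, W = 3.1029 kW


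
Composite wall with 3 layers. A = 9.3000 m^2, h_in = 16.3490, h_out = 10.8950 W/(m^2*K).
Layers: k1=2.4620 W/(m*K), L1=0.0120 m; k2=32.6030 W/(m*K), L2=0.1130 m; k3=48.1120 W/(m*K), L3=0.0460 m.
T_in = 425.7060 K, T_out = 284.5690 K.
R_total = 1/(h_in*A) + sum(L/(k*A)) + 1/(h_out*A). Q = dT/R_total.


R_conv_in = 1/(16.3490*9.3000) = 0.0066
R_1 = 0.0120/(2.4620*9.3000) = 0.0005
R_2 = 0.1130/(32.6030*9.3000) = 0.0004
R_3 = 0.0460/(48.1120*9.3000) = 0.0001
R_conv_out = 1/(10.8950*9.3000) = 0.0099
R_total = 0.0174 K/W
Q = 141.1370 / 0.0174 = 8089.9660 W

R_total = 0.0174 K/W, Q = 8089.9660 W


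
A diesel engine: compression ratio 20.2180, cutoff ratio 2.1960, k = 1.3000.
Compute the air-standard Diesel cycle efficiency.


r^(k-1) = 2.4645
rc^k = 2.7805
eta = 0.5353 = 53.5330%

53.5330%


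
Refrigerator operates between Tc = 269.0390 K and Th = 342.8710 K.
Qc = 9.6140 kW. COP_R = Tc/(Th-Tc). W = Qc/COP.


COP = 269.0390 / 73.8320 = 3.6439
W = 9.6140 / 3.6439 = 2.6384 kW

COP = 3.6439, W = 2.6384 kW


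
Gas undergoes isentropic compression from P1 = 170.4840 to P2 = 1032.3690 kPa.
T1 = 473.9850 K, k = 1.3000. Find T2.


(k-1)/k = 0.2308
(P2/P1)^exp = 1.5153
T2 = 473.9850 * 1.5153 = 718.2259 K

718.2259 K


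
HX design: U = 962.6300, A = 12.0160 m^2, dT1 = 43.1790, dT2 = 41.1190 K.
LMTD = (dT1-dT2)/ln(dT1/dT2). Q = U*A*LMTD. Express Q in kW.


LMTD = 42.1406 K
Q = 962.6300 * 12.0160 * 42.1406 = 487438.8216 W = 487.4388 kW

487.4388 kW


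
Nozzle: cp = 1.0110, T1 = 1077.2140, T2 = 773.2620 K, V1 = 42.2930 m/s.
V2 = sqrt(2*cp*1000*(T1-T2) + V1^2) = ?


dT = 303.9520 K
2*cp*1000*dT = 614590.9440
V1^2 = 1788.6978
V2 = sqrt(616379.6418) = 785.0985 m/s

785.0985 m/s


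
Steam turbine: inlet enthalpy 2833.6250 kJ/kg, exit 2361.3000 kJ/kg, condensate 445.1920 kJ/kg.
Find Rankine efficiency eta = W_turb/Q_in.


W = 472.3250 kJ/kg
Q_in = 2388.4330 kJ/kg
eta = 0.1978 = 19.7755%

eta = 19.7755%


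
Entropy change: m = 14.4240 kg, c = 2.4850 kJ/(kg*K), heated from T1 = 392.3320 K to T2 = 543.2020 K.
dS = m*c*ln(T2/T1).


T2/T1 = 1.3845
ln(T2/T1) = 0.3254
dS = 14.4240 * 2.4850 * 0.3254 = 11.6625 kJ/K

11.6625 kJ/K


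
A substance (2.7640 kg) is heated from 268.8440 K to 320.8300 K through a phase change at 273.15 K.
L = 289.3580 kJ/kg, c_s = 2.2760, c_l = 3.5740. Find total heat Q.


Q1 (sensible, solid) = 2.7640 * 2.2760 * 4.3060 = 27.0885 kJ
Q2 (latent) = 2.7640 * 289.3580 = 799.7855 kJ
Q3 (sensible, liquid) = 2.7640 * 3.5740 * 47.6800 = 471.0086 kJ
Q_total = 1297.8826 kJ

1297.8826 kJ


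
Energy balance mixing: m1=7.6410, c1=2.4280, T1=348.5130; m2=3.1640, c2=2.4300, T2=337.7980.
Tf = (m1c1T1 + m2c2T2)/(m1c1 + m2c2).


num = 9062.9011
den = 26.2409
Tf = 345.3735 K

345.3735 K


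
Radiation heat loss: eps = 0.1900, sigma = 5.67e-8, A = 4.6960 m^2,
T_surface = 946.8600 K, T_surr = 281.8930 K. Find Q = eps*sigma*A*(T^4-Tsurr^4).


T^4 = 8.0379e+11
Tsurr^4 = 6.3145e+09
Q = 0.1900 * 5.67e-8 * 4.6960 * 7.9748e+11 = 40344.3384 W

40344.3384 W


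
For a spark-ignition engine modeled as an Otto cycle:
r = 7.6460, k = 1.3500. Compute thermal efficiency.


r^(k-1) = 2.0380
eta = 1 - 1/2.0380 = 0.5093 = 50.9320%

50.9320%


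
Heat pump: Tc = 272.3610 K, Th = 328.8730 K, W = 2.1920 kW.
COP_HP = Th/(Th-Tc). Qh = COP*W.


COP = 328.8730 / 56.5120 = 5.8195
Qh = 5.8195 * 2.1920 = 12.7564 kW

COP = 5.8195, Qh = 12.7564 kW


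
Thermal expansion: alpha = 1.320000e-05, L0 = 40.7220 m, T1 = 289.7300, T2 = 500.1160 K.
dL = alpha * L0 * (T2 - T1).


dT = 210.3860 K
dL = 1.320000e-05 * 40.7220 * 210.3860 = 0.113089 m
L_final = 40.835089 m

dL = 0.113089 m


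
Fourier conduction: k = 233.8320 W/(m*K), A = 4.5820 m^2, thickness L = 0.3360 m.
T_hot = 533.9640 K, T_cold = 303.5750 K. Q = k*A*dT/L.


dT = 230.3890 K
Q = 233.8320 * 4.5820 * 230.3890 / 0.3360 = 734651.7060 W

734651.7060 W


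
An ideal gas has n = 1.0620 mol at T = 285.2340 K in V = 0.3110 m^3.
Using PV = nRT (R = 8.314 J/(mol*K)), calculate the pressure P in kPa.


P = nRT/V = 1.0620 * 8.314 * 285.2340 / 0.3110
= 2518.4645 / 0.3110 = 8097.9565 Pa = 8.0980 kPa

8.0980 kPa


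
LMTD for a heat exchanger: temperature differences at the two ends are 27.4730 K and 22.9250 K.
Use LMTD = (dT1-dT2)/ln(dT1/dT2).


dT1/dT2 = 1.1984
ln(dT1/dT2) = 0.1810
LMTD = 4.5480 / 0.1810 = 25.1304 K

25.1304 K


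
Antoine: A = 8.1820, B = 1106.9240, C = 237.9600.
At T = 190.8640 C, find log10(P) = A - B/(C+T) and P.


C+T = 428.8240
B/(C+T) = 2.5813
log10(P) = 8.1820 - 2.5813 = 5.6007
P = 10^5.6007 = 398748.0574 mmHg

398748.0574 mmHg


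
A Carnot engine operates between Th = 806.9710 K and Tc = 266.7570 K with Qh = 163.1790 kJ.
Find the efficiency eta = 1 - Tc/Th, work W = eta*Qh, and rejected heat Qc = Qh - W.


eta = 1 - 266.7570/806.9710 = 0.6694
W = 0.6694 * 163.1790 = 109.2376 kJ
Qc = 163.1790 - 109.2376 = 53.9414 kJ

eta = 66.9434%, W = 109.2376 kJ, Qc = 53.9414 kJ


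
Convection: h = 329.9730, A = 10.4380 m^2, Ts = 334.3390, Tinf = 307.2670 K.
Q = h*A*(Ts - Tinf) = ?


dT = 27.0720 K
Q = 329.9730 * 10.4380 * 27.0720 = 93242.9573 W

93242.9573 W


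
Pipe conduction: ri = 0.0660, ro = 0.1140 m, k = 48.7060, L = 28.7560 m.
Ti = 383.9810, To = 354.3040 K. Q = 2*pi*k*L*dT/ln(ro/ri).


dT = 29.6770 K
ln(ro/ri) = 0.5465
Q = 2*pi*48.7060*28.7560*29.6770 / 0.5465 = 477843.7465 W

477843.7465 W


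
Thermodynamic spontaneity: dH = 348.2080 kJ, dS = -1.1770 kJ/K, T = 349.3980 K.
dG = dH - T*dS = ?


T*dS = 349.3980 * -1.1770 = -411.2414 kJ
dG = 348.2080 + 411.2414 = 759.4494 kJ (non-spontaneous)

dG = 759.4494 kJ, non-spontaneous


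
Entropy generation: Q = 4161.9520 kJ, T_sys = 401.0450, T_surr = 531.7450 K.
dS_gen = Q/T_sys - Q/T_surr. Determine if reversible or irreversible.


dS_sys = 4161.9520/401.0450 = 10.3778 kJ/K
dS_surr = -4161.9520/531.7450 = -7.8270 kJ/K
dS_gen = 10.3778 - 7.8270 = 2.5508 kJ/K (irreversible)

dS_gen = 2.5508 kJ/K, irreversible


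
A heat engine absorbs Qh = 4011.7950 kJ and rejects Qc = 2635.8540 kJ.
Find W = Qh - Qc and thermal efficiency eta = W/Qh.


W = 4011.7950 - 2635.8540 = 1375.9410 kJ
eta = 1375.9410 / 4011.7950 = 0.3430 = 34.2974%

W = 1375.9410 kJ, eta = 34.2974%


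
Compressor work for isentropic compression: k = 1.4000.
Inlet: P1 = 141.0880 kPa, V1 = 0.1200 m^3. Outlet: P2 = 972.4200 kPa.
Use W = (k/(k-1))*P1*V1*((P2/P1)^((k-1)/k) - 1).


(k-1)/k = 0.2857
(P2/P1)^exp = 1.7359
W = 3.5000 * 141.0880 * 0.1200 * (1.7359 - 1) = 43.6090 kJ

43.6090 kJ


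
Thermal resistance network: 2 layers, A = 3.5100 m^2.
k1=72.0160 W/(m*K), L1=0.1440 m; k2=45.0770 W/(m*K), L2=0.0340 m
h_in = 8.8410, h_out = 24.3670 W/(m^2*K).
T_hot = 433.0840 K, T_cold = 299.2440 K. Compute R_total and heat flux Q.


R_conv_in = 1/(8.8410*3.5100) = 0.0322
R_1 = 0.1440/(72.0160*3.5100) = 0.0006
R_2 = 0.0340/(45.0770*3.5100) = 0.0002
R_conv_out = 1/(24.3670*3.5100) = 0.0117
R_total = 0.0447 K/W
Q = 133.8400 / 0.0447 = 2994.0822 W

R_total = 0.0447 K/W, Q = 2994.0822 W


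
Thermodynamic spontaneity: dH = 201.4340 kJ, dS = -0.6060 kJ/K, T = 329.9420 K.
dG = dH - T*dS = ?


T*dS = 329.9420 * -0.6060 = -199.9449 kJ
dG = 201.4340 + 199.9449 = 401.3789 kJ (non-spontaneous)

dG = 401.3789 kJ, non-spontaneous


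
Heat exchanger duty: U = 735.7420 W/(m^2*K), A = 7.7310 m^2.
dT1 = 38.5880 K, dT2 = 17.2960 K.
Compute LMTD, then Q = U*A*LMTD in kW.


LMTD = 26.5332 K
Q = 735.7420 * 7.7310 * 26.5332 = 150921.4579 W = 150.9215 kW

150.9215 kW


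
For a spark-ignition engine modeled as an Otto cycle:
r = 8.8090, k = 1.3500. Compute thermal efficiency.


r^(k-1) = 2.1415
eta = 1 - 1/2.1415 = 0.5330 = 53.3044%

53.3044%


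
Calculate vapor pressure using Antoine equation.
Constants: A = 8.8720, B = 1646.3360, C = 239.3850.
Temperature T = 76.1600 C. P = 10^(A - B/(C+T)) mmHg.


C+T = 315.5450
B/(C+T) = 5.2174
log10(P) = 8.8720 - 5.2174 = 3.6546
P = 10^3.6546 = 4514.0202 mmHg

4514.0202 mmHg


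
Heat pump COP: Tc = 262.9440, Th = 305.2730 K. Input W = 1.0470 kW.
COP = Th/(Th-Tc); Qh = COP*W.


COP = 305.2730 / 42.3290 = 7.2119
Qh = 7.2119 * 1.0470 = 7.5509 kW

COP = 7.2119, Qh = 7.5509 kW


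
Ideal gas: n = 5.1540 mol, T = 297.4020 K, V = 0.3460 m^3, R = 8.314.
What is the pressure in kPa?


P = nRT/V = 5.1540 * 8.314 * 297.4020 / 0.3460
= 12743.7816 / 0.3460 = 36831.7387 Pa = 36.8317 kPa

36.8317 kPa


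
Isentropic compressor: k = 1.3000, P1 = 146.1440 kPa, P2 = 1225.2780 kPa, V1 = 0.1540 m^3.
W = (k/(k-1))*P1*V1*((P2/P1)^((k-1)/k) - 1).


(k-1)/k = 0.2308
(P2/P1)^exp = 1.6334
W = 4.3333 * 146.1440 * 0.1540 * (1.6334 - 1) = 61.7779 kJ

61.7779 kJ


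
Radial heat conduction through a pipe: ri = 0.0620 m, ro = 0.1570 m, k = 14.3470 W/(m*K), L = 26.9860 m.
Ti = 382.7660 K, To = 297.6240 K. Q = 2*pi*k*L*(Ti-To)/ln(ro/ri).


dT = 85.1420 K
ln(ro/ri) = 0.9291
Q = 2*pi*14.3470*26.9860*85.1420 / 0.9291 = 222923.3352 W

222923.3352 W


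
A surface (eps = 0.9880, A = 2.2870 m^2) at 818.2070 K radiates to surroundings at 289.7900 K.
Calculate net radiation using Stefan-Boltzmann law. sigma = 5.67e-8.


T^4 = 4.4818e+11
Tsurr^4 = 7.0523e+09
Q = 0.9880 * 5.67e-8 * 2.2870 * 4.4113e+11 = 56515.9130 W

56515.9130 W


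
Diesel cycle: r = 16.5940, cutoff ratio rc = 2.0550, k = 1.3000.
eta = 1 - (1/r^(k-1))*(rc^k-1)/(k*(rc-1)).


r^(k-1) = 2.3227
rc^k = 2.5507
eta = 0.5132 = 51.3212%

51.3212%


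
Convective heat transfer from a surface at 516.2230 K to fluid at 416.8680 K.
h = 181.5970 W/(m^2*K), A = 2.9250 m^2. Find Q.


dT = 99.3550 K
Q = 181.5970 * 2.9250 * 99.3550 = 52774.5171 W

52774.5171 W


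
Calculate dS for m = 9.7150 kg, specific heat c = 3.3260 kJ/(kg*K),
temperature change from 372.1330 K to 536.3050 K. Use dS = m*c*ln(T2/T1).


T2/T1 = 1.4412
ln(T2/T1) = 0.3655
dS = 9.7150 * 3.3260 * 0.3655 = 11.8085 kJ/K

11.8085 kJ/K


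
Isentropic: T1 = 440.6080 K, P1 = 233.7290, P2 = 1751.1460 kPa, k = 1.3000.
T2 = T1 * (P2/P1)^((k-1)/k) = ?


(k-1)/k = 0.2308
(P2/P1)^exp = 1.5916
T2 = 440.6080 * 1.5916 = 701.2702 K

701.2702 K


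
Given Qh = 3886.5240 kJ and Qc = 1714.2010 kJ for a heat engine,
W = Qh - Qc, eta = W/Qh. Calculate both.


W = 3886.5240 - 1714.2010 = 2172.3230 kJ
eta = 2172.3230 / 3886.5240 = 0.5589 = 55.8937%

W = 2172.3230 kJ, eta = 55.8937%


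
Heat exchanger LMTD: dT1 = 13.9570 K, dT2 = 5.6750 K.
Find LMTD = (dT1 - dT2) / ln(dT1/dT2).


dT1/dT2 = 2.4594
ln(dT1/dT2) = 0.8999
LMTD = 8.2820 / 0.8999 = 9.2031 K

9.2031 K


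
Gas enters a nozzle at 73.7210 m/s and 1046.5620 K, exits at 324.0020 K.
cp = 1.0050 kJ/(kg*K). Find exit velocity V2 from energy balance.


dT = 722.5600 K
2*cp*1000*dT = 1452345.6000
V1^2 = 5434.7858
V2 = sqrt(1457780.3858) = 1207.3858 m/s

1207.3858 m/s


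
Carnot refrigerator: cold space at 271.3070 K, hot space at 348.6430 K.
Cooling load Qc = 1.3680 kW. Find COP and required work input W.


COP = 271.3070 / 77.3360 = 3.5082
W = 1.3680 / 3.5082 = 0.3899 kW

COP = 3.5082, W = 0.3899 kW


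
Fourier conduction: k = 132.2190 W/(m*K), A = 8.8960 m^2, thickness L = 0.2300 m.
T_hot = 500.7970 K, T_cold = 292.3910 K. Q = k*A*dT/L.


dT = 208.4060 K
Q = 132.2190 * 8.8960 * 208.4060 / 0.2300 = 1065788.4870 W

1065788.4870 W


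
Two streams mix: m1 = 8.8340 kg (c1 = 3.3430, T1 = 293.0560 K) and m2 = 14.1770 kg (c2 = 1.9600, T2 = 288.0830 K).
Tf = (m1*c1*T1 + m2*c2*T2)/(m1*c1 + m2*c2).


num = 16659.4872
den = 57.3190
Tf = 290.6452 K

290.6452 K


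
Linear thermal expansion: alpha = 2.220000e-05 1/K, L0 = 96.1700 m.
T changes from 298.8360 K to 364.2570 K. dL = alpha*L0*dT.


dT = 65.4210 K
dL = 2.220000e-05 * 96.1700 * 65.4210 = 0.139672 m
L_final = 96.309672 m

dL = 0.139672 m


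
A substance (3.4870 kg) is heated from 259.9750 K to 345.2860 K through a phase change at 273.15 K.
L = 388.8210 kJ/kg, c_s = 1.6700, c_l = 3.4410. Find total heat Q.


Q1 (sensible, solid) = 3.4870 * 1.6700 * 13.1750 = 76.7218 kJ
Q2 (latent) = 3.4870 * 388.8210 = 1355.8188 kJ
Q3 (sensible, liquid) = 3.4870 * 3.4410 * 72.1360 = 865.5431 kJ
Q_total = 2298.0837 kJ

2298.0837 kJ


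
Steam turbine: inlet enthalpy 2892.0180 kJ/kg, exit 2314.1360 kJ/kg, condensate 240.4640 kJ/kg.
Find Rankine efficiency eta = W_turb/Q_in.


W = 577.8820 kJ/kg
Q_in = 2651.5540 kJ/kg
eta = 0.2179 = 21.7941%

eta = 21.7941%


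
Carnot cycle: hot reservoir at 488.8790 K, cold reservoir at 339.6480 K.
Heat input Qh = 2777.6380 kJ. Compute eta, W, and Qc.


eta = 1 - 339.6480/488.8790 = 0.3053
W = 0.3053 * 2777.6380 = 847.8779 kJ
Qc = 2777.6380 - 847.8779 = 1929.7601 kJ

eta = 30.5251%, W = 847.8779 kJ, Qc = 1929.7601 kJ


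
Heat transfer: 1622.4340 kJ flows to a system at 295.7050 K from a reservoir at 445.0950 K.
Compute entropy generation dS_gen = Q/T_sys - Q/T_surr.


dS_sys = 1622.4340/295.7050 = 5.4867 kJ/K
dS_surr = -1622.4340/445.0950 = -3.6451 kJ/K
dS_gen = 5.4867 - 3.6451 = 1.8415 kJ/K (irreversible)

dS_gen = 1.8415 kJ/K, irreversible


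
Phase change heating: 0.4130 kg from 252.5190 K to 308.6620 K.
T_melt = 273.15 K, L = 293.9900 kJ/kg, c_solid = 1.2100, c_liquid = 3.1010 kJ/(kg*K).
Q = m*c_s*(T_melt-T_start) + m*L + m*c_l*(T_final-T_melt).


Q1 (sensible, solid) = 0.4130 * 1.2100 * 20.6310 = 10.3099 kJ
Q2 (latent) = 0.4130 * 293.9900 = 121.4179 kJ
Q3 (sensible, liquid) = 0.4130 * 3.1010 * 35.5120 = 45.4807 kJ
Q_total = 177.2085 kJ

177.2085 kJ


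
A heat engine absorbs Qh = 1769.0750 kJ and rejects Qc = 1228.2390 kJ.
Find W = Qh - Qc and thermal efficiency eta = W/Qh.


W = 1769.0750 - 1228.2390 = 540.8360 kJ
eta = 540.8360 / 1769.0750 = 0.3057 = 30.5717%

W = 540.8360 kJ, eta = 30.5717%


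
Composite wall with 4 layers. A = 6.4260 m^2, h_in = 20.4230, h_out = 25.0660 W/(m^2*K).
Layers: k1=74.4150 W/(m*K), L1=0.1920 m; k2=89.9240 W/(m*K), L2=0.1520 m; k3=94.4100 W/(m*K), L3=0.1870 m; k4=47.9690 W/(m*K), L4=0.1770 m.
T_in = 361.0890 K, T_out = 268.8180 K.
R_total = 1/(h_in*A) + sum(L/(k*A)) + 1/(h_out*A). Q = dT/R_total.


R_conv_in = 1/(20.4230*6.4260) = 0.0076
R_1 = 0.1920/(74.4150*6.4260) = 0.0004
R_2 = 0.1520/(89.9240*6.4260) = 0.0003
R_3 = 0.1870/(94.4100*6.4260) = 0.0003
R_4 = 0.1770/(47.9690*6.4260) = 0.0006
R_conv_out = 1/(25.0660*6.4260) = 0.0062
R_total = 0.0154 K/W
Q = 92.2710 / 0.0154 = 6001.3429 W

R_total = 0.0154 K/W, Q = 6001.3429 W


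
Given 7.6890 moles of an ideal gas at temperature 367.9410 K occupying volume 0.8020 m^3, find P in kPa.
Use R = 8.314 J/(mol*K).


P = nRT/V = 7.6890 * 8.314 * 367.9410 / 0.8020
= 23521.1237 / 0.8020 = 29328.0844 Pa = 29.3281 kPa

29.3281 kPa


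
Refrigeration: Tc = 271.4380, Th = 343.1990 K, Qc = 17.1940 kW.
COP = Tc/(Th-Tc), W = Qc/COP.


COP = 271.4380 / 71.7610 = 3.7825
W = 17.1940 / 3.7825 = 4.5456 kW

COP = 3.7825, W = 4.5456 kW


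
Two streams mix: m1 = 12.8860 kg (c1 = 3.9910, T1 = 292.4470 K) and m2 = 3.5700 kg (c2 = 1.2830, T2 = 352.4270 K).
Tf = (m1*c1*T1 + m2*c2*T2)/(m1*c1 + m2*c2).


num = 16654.1968
den = 56.0083
Tf = 297.3521 K

297.3521 K


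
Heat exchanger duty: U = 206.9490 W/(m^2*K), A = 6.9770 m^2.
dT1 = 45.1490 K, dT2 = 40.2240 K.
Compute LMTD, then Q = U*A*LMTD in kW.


LMTD = 42.6391 K
Q = 206.9490 * 6.9770 * 42.6391 = 61565.8872 W = 61.5659 kW

61.5659 kW


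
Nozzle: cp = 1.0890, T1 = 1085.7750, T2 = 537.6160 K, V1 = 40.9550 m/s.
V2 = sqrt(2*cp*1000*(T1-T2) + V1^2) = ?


dT = 548.1590 K
2*cp*1000*dT = 1193890.3020
V1^2 = 1677.3120
V2 = sqrt(1195567.6140) = 1093.4201 m/s

1093.4201 m/s


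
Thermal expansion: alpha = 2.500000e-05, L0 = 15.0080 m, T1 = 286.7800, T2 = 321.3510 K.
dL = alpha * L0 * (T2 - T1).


dT = 34.5710 K
dL = 2.500000e-05 * 15.0080 * 34.5710 = 0.012971 m
L_final = 15.020971 m

dL = 0.012971 m


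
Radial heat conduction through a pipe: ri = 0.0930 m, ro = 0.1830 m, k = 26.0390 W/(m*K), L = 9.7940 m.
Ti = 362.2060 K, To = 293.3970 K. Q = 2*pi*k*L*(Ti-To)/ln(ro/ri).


dT = 68.8090 K
ln(ro/ri) = 0.6769
Q = 2*pi*26.0390*9.7940*68.8090 / 0.6769 = 162889.6766 W

162889.6766 W


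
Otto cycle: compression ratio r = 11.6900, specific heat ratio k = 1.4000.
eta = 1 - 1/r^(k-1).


r^(k-1) = 2.6738
eta = 1 - 1/2.6738 = 0.6260 = 62.5998%

62.5998%


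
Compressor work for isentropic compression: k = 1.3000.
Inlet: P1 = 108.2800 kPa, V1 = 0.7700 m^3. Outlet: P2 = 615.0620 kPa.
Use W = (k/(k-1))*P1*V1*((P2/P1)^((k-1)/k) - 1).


(k-1)/k = 0.2308
(P2/P1)^exp = 1.4931
W = 4.3333 * 108.2800 * 0.7700 * (1.4931 - 1) = 178.1500 kJ

178.1500 kJ


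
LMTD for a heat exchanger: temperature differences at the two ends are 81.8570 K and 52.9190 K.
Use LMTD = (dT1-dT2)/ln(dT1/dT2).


dT1/dT2 = 1.5468
ln(dT1/dT2) = 0.4362
LMTD = 28.9380 / 0.4362 = 66.3394 K

66.3394 K


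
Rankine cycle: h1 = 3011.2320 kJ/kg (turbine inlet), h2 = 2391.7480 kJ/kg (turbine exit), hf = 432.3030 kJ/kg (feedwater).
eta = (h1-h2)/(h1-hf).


W = 619.4840 kJ/kg
Q_in = 2578.9290 kJ/kg
eta = 0.2402 = 24.0210%

eta = 24.0210%


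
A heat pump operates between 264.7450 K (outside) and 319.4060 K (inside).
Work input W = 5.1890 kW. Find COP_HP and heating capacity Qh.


COP = 319.4060 / 54.6610 = 5.8434
Qh = 5.8434 * 5.1890 = 30.3214 kW

COP = 5.8434, Qh = 30.3214 kW


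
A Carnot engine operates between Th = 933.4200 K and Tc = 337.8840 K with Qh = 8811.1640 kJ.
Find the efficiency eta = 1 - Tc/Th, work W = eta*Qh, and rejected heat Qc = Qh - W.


eta = 1 - 337.8840/933.4200 = 0.6380
W = 0.6380 * 8811.1640 = 5621.6552 kJ
Qc = 8811.1640 - 5621.6552 = 3189.5088 kJ

eta = 63.8015%, W = 5621.6552 kJ, Qc = 3189.5088 kJ


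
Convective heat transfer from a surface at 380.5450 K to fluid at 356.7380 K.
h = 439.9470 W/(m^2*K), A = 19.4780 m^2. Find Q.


dT = 23.8070 K
Q = 439.9470 * 19.4780 * 23.8070 = 204009.0315 W

204009.0315 W


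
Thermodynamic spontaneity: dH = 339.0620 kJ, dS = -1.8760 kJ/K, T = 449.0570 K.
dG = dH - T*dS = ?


T*dS = 449.0570 * -1.8760 = -842.4309 kJ
dG = 339.0620 + 842.4309 = 1181.4929 kJ (non-spontaneous)

dG = 1181.4929 kJ, non-spontaneous


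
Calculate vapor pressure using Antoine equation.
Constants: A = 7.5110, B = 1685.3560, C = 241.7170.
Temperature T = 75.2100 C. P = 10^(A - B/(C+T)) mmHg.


C+T = 316.9270
B/(C+T) = 5.3178
log10(P) = 7.5110 - 5.3178 = 2.1932
P = 10^2.1932 = 156.0253 mmHg

156.0253 mmHg


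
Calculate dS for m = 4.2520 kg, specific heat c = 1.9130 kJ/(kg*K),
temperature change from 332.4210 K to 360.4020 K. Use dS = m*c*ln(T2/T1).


T2/T1 = 1.0842
ln(T2/T1) = 0.0808
dS = 4.2520 * 1.9130 * 0.0808 = 0.6574 kJ/K

0.6574 kJ/K


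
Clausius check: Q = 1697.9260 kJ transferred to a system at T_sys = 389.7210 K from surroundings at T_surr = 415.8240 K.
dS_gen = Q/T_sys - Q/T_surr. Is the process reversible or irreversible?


dS_sys = 1697.9260/389.7210 = 4.3568 kJ/K
dS_surr = -1697.9260/415.8240 = -4.0833 kJ/K
dS_gen = 4.3568 - 4.0833 = 0.2735 kJ/K (irreversible)

dS_gen = 0.2735 kJ/K, irreversible


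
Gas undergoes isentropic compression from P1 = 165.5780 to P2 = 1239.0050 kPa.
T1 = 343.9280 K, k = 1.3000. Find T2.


(k-1)/k = 0.2308
(P2/P1)^exp = 1.5911
T2 = 343.9280 * 1.5911 = 547.2378 K

547.2378 K


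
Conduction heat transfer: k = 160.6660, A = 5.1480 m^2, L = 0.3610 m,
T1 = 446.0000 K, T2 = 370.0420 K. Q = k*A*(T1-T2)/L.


dT = 75.9580 K
Q = 160.6660 * 5.1480 * 75.9580 / 0.3610 = 174031.8909 W

174031.8909 W


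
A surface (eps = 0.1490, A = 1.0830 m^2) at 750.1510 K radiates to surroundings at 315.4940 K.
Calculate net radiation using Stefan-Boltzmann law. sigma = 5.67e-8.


T^4 = 3.1666e+11
Tsurr^4 = 9.9075e+09
Q = 0.1490 * 5.67e-8 * 1.0830 * 3.0675e+11 = 2806.6451 W

2806.6451 W


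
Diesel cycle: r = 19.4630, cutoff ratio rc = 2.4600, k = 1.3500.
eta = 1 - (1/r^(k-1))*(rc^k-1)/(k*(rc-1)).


r^(k-1) = 2.8263
rc^k = 3.3710
eta = 0.5744 = 57.4375%

57.4375%


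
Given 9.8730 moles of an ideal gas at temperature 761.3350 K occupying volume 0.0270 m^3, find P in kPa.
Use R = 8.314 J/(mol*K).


P = nRT/V = 9.8730 * 8.314 * 761.3350 / 0.0270
= 62493.5150 / 0.0270 = 2314574.6305 Pa = 2314.5746 kPa

2314.5746 kPa


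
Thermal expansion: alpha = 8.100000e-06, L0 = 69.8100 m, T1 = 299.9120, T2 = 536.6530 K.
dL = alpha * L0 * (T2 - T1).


dT = 236.7410 K
dL = 8.100000e-06 * 69.8100 * 236.7410 = 0.133868 m
L_final = 69.943868 m

dL = 0.133868 m


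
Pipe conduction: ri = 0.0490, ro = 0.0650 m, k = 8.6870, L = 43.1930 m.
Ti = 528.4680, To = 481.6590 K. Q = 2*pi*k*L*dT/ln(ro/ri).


dT = 46.8090 K
ln(ro/ri) = 0.2826
Q = 2*pi*8.6870*43.1930*46.8090 / 0.2826 = 390544.9487 W

390544.9487 W


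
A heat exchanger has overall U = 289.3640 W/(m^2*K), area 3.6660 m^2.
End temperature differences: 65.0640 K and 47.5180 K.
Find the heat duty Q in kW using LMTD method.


LMTD = 55.8322 K
Q = 289.3640 * 3.6660 * 55.8322 = 59227.3211 W = 59.2273 kW

59.2273 kW


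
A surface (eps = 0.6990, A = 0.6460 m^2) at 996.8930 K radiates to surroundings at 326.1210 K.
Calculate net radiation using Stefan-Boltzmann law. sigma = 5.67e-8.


T^4 = 9.8763e+11
Tsurr^4 = 1.1311e+10
Q = 0.6990 * 5.67e-8 * 0.6460 * 9.7632e+11 = 24996.7900 W

24996.7900 W


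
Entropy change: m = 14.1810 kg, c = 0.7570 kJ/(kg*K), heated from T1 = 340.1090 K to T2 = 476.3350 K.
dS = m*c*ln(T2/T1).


T2/T1 = 1.4005
ln(T2/T1) = 0.3369
dS = 14.1810 * 0.7570 * 0.3369 = 3.6161 kJ/K

3.6161 kJ/K


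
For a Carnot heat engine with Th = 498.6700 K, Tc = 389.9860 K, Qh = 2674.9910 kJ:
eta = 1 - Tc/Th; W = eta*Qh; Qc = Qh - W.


eta = 1 - 389.9860/498.6700 = 0.2179
W = 0.2179 * 2674.9910 = 583.0082 kJ
Qc = 2674.9910 - 583.0082 = 2091.9828 kJ

eta = 21.7948%, W = 583.0082 kJ, Qc = 2091.9828 kJ


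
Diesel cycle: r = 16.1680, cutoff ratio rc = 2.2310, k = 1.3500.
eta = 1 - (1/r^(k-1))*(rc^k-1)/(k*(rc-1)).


r^(k-1) = 2.6487
rc^k = 2.9544
eta = 0.5560 = 55.5983%

55.5983%


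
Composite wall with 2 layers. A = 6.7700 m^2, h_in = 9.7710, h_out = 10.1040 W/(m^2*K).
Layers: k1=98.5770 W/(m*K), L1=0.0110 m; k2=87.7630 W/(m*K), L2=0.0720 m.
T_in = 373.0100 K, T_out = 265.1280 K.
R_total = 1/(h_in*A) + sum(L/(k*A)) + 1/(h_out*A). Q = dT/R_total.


R_conv_in = 1/(9.7710*6.7700) = 0.0151
R_1 = 0.0110/(98.5770*6.7700) = 1.6483e-05
R_2 = 0.0720/(87.7630*6.7700) = 0.0001
R_conv_out = 1/(10.1040*6.7700) = 0.0146
R_total = 0.0299 K/W
Q = 107.8820 / 0.0299 = 3611.2450 W

R_total = 0.0299 K/W, Q = 3611.2450 W


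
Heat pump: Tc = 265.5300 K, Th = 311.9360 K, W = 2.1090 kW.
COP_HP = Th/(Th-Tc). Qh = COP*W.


COP = 311.9360 / 46.4060 = 6.7219
Qh = 6.7219 * 2.1090 = 14.1765 kW

COP = 6.7219, Qh = 14.1765 kW


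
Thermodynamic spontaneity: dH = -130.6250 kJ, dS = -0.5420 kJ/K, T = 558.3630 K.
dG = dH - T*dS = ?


T*dS = 558.3630 * -0.5420 = -302.6327 kJ
dG = -130.6250 + 302.6327 = 172.0077 kJ (non-spontaneous)

dG = 172.0077 kJ, non-spontaneous


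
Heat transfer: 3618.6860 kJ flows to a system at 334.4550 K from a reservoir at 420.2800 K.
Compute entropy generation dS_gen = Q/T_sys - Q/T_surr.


dS_sys = 3618.6860/334.4550 = 10.8196 kJ/K
dS_surr = -3618.6860/420.2800 = -8.6102 kJ/K
dS_gen = 10.8196 - 8.6102 = 2.2095 kJ/K (irreversible)

dS_gen = 2.2095 kJ/K, irreversible


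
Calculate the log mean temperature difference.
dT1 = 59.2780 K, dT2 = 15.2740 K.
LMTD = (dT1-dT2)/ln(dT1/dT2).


dT1/dT2 = 3.8810
ln(dT1/dT2) = 1.3561
LMTD = 44.0040 / 1.3561 = 32.4493 K

32.4493 K


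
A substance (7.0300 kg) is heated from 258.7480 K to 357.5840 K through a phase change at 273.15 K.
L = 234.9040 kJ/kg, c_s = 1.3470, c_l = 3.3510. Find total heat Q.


Q1 (sensible, solid) = 7.0300 * 1.3470 * 14.4020 = 136.3784 kJ
Q2 (latent) = 7.0300 * 234.9040 = 1651.3751 kJ
Q3 (sensible, liquid) = 7.0300 * 3.3510 * 84.4340 = 1989.0565 kJ
Q_total = 3776.8101 kJ

3776.8101 kJ


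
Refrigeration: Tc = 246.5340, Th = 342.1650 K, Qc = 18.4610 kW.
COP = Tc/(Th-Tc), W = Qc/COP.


COP = 246.5340 / 95.6310 = 2.5780
W = 18.4610 / 2.5780 = 7.1611 kW

COP = 2.5780, W = 7.1611 kW


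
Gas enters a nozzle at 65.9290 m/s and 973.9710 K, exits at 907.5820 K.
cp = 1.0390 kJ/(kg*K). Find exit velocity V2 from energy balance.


dT = 66.3890 K
2*cp*1000*dT = 137956.3420
V1^2 = 4346.6330
V2 = sqrt(142302.9750) = 377.2307 m/s

377.2307 m/s


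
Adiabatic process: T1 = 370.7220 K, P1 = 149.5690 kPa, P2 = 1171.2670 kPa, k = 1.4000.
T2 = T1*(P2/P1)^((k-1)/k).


(k-1)/k = 0.2857
(P2/P1)^exp = 1.8004
T2 = 370.7220 * 1.8004 = 667.4579 K

667.4579 K


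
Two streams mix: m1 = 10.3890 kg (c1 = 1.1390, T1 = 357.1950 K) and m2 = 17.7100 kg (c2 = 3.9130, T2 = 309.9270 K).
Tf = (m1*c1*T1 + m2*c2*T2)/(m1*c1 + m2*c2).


num = 25704.4163
den = 81.1323
Tf = 316.8210 K

316.8210 K


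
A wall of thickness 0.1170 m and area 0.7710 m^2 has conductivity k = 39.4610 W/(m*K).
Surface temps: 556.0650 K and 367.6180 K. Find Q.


dT = 188.4470 K
Q = 39.4610 * 0.7710 * 188.4470 / 0.1170 = 49003.3568 W

49003.3568 W


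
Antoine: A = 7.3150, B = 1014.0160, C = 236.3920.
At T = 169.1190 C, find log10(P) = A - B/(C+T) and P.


C+T = 405.5110
B/(C+T) = 2.5006
log10(P) = 7.3150 - 2.5006 = 4.8144
P = 10^4.8144 = 65224.6644 mmHg

65224.6644 mmHg


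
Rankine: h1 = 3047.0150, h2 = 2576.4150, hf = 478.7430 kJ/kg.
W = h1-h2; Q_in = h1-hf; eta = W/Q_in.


W = 470.6000 kJ/kg
Q_in = 2568.2720 kJ/kg
eta = 0.1832 = 18.3236%

eta = 18.3236%


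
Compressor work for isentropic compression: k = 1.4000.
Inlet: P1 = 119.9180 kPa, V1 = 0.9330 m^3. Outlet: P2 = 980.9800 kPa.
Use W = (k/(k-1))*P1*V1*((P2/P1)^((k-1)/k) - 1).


(k-1)/k = 0.2857
(P2/P1)^exp = 1.8230
W = 3.5000 * 119.9180 * 0.9330 * (1.8230 - 1) = 322.2909 kJ

322.2909 kJ


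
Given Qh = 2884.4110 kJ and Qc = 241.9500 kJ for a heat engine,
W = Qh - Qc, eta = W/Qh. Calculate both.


W = 2884.4110 - 241.9500 = 2642.4610 kJ
eta = 2642.4610 / 2884.4110 = 0.9161 = 91.6118%

W = 2642.4610 kJ, eta = 91.6118%


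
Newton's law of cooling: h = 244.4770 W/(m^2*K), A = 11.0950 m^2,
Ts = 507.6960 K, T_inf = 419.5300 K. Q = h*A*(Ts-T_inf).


dT = 88.1660 K
Q = 244.4770 * 11.0950 * 88.1660 = 239147.8341 W

239147.8341 W


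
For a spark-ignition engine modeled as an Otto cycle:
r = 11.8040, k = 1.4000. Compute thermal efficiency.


r^(k-1) = 2.6842
eta = 1 - 1/2.6842 = 0.6274 = 62.7447%

62.7447%


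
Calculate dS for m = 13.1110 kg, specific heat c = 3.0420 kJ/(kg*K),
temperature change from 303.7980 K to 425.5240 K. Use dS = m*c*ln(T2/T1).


T2/T1 = 1.4007
ln(T2/T1) = 0.3370
dS = 13.1110 * 3.0420 * 0.3370 = 13.4391 kJ/K

13.4391 kJ/K


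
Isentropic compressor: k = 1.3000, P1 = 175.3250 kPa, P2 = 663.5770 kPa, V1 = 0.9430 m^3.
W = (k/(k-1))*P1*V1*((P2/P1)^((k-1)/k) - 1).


(k-1)/k = 0.2308
(P2/P1)^exp = 1.3596
W = 4.3333 * 175.3250 * 0.9430 * (1.3596 - 1) = 257.5956 kJ

257.5956 kJ


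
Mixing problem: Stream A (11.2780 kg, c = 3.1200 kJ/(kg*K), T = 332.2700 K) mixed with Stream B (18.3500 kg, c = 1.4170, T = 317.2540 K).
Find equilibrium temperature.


num = 19940.9268
den = 61.1893
Tf = 325.8891 K

325.8891 K


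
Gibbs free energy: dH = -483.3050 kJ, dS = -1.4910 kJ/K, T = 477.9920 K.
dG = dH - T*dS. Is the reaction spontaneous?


T*dS = 477.9920 * -1.4910 = -712.6861 kJ
dG = -483.3050 + 712.6861 = 229.3811 kJ (non-spontaneous)

dG = 229.3811 kJ, non-spontaneous


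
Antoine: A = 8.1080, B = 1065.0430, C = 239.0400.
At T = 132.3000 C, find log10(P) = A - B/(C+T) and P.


C+T = 371.3400
B/(C+T) = 2.8681
log10(P) = 8.1080 - 2.8681 = 5.2399
P = 10^5.2399 = 173737.1148 mmHg

173737.1148 mmHg


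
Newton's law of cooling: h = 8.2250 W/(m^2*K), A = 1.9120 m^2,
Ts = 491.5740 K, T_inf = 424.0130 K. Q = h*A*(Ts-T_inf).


dT = 67.5610 K
Q = 8.2250 * 1.9120 * 67.5610 = 1062.4778 W

1062.4778 W


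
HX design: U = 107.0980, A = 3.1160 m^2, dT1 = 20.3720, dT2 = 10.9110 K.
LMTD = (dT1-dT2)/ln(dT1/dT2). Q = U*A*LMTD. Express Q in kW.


LMTD = 15.1524 K
Q = 107.0980 * 3.1160 * 15.1524 = 5056.6157 W = 5.0566 kW

5.0566 kW


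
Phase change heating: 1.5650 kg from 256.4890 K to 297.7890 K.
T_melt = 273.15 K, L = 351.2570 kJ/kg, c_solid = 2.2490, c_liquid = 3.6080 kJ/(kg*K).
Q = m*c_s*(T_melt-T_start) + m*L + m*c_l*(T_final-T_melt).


Q1 (sensible, solid) = 1.5650 * 2.2490 * 16.6610 = 58.6415 kJ
Q2 (latent) = 1.5650 * 351.2570 = 549.7172 kJ
Q3 (sensible, liquid) = 1.5650 * 3.6080 * 24.6390 = 139.1246 kJ
Q_total = 747.4833 kJ

747.4833 kJ


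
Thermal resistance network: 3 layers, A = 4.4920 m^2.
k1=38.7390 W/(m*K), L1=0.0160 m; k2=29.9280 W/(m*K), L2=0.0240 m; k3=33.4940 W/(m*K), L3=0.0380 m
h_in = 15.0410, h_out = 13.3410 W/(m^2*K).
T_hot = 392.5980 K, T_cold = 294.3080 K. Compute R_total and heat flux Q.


R_conv_in = 1/(15.0410*4.4920) = 0.0148
R_1 = 0.0160/(38.7390*4.4920) = 9.1946e-05
R_2 = 0.0240/(29.9280*4.4920) = 0.0002
R_3 = 0.0380/(33.4940*4.4920) = 0.0003
R_conv_out = 1/(13.3410*4.4920) = 0.0167
R_total = 0.0320 K/W
Q = 98.2900 / 0.0320 = 3070.5517 W

R_total = 0.0320 K/W, Q = 3070.5517 W


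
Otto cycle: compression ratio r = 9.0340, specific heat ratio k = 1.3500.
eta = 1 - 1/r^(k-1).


r^(k-1) = 2.1605
eta = 1 - 1/2.1605 = 0.5371 = 53.7148%

53.7148%


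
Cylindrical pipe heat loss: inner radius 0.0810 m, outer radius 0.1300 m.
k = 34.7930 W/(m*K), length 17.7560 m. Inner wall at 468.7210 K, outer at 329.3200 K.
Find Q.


dT = 139.4010 K
ln(ro/ri) = 0.4731
Q = 2*pi*34.7930*17.7560*139.4010 / 0.4731 = 1143782.1675 W

1143782.1675 W


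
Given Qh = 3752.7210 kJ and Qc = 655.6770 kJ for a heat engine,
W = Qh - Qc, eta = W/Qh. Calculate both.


W = 3752.7210 - 655.6770 = 3097.0440 kJ
eta = 3097.0440 / 3752.7210 = 0.8253 = 82.5280%

W = 3097.0440 kJ, eta = 82.5280%


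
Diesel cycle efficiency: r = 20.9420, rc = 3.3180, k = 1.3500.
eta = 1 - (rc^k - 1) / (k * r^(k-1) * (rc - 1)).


r^(k-1) = 2.8997
rc^k = 5.0487
eta = 0.5538 = 55.3813%

55.3813%
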